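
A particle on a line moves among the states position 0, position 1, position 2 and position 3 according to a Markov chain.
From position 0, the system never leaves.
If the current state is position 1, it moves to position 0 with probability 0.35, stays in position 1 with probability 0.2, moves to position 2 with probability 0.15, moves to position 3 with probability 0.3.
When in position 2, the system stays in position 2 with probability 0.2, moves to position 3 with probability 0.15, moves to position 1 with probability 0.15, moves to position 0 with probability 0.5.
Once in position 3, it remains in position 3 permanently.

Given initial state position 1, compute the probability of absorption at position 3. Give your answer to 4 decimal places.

0.4251

Let h(s) be the probability of absorption at position 3 starting from transient state s. Then h(position 3) = 1 and h(position 0) = 0. By first-step analysis:
h(position 1) = 0.35·0 + 0.2·h(position 1) + 0.15·h(position 2) + 0.3·1
h(position 2) = 0.5·0 + 0.15·h(position 1) + 0.2·h(position 2) + 0.15·1
Solving: h(position 1) = 0.4251, h(position 2) = 0.2672.
Starting from position 1, the probability is 0.4251.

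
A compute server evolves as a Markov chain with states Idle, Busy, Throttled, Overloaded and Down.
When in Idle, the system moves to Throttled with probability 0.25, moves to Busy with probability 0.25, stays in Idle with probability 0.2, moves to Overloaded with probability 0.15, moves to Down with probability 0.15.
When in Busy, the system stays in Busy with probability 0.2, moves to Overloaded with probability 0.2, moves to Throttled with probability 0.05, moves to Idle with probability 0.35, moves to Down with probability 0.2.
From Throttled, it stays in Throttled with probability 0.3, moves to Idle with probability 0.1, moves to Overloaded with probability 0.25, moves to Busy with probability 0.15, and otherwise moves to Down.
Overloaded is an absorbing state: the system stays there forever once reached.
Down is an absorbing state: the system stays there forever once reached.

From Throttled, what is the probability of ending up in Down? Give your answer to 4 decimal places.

Let h(s) be the probability of absorption at Down starting from transient state s. Then h(Down) = 1 and h(Overloaded) = 0. By first-step analysis:
h(Idle) = 0.2·h(Idle) + 0.25·h(Busy) + 0.25·h(Throttled) + 0.15·0 + 0.15·1
h(Busy) = 0.35·h(Idle) + 0.2·h(Busy) + 0.05·h(Throttled) + 0.2·0 + 0.2·1
h(Throttled) = 0.1·h(Idle) + 0.15·h(Busy) + 0.3·h(Throttled) + 0.25·0 + 0.2·1
Solving: h(Idle) = 0.4847, h(Busy) = 0.4908, h(Throttled) = 0.4601.
Starting from Throttled, the probability is 0.4601.

0.4601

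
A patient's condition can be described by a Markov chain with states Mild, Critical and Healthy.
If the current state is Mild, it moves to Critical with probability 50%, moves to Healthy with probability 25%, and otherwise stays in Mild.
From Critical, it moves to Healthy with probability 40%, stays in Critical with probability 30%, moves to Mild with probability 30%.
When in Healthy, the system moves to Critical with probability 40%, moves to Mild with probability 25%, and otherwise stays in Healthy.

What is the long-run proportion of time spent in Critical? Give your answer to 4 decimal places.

0.3881

Let the stationary distribution be π with π = πP and π_1 + π_2 + π_3 = 1.
π_1 = 0.25·π_1 + 0.3·π_2 + 0.25·π_3
π_2 = 0.5·π_1 + 0.3·π_2 + 0.4·π_3
Solving with the normalization constraint gives π = (0.2694, 0.3881, 0.3425).
So the stationary probability of Critical is 0.3881.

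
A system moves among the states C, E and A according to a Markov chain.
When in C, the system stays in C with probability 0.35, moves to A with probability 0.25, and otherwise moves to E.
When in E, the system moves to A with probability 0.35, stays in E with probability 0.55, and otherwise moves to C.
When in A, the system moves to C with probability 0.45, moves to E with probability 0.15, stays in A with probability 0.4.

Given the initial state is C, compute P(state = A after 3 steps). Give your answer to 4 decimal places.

Propagate the distribution vector 3 steps from C.
After 0 steps: (1.0000, 0.0000, 0.0000)
After 1 step: (0.3500, 0.4000, 0.2500)
After 2 steps: (0.2750, 0.3975, 0.3275)
After 3 steps: (0.2834, 0.3778, 0.3389)
P(in A after 3 steps) = 0.3389

0.3389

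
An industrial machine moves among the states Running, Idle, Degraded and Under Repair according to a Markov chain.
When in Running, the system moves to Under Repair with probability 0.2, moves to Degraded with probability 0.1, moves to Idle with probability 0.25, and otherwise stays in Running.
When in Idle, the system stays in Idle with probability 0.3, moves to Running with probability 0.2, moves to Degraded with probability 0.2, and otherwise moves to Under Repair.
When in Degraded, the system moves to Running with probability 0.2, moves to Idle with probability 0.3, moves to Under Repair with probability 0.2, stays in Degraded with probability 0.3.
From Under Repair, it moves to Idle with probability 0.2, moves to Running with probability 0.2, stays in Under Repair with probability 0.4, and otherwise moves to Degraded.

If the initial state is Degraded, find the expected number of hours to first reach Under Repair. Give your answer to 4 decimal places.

4.3732

Let t(s) be the expected number of hours to first reach Under Repair from state s, with t(Under Repair) = 0. Conditioning on the first hour:
t(Running) = 1 + 0.45·t(Running) + 0.25·t(Idle) + 0.1·t(Degraded)
t(Idle) = 1 + 0.2·t(Running) + 0.3·t(Idle) + 0.2·t(Degraded)
t(Degraded) = 1 + 0.2·t(Running) + 0.3·t(Idle) + 0.3·t(Degraded)
Solving: t(Running) = 4.4023, t(Idle) = 3.9359, t(Degraded) = 4.3732.
Expected hours from Degraded to Under Repair: 4.3732.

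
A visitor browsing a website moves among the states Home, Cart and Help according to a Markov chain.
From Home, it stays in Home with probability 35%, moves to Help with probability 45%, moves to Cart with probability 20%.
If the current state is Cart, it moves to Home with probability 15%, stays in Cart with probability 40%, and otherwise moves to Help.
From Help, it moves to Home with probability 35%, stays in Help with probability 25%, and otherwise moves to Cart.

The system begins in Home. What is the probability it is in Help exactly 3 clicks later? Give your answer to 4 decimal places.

Propagate the distribution vector 3 clicks from Home.
After 0 clicks: (1.0000, 0.0000, 0.0000)
After 1 click: (0.3500, 0.2000, 0.4500)
After 2 clicks: (0.3100, 0.3300, 0.3600)
After 3 clicks: (0.2840, 0.3380, 0.3780)
P(in Help after 3 clicks) = 0.3780

0.3780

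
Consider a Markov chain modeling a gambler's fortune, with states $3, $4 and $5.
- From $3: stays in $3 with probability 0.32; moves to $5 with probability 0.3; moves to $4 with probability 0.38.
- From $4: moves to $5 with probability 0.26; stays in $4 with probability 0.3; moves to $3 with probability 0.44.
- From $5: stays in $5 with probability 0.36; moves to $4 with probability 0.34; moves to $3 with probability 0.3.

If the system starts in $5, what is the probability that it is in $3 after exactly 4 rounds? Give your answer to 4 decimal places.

0.3548

Propagate the distribution vector 4 rounds from $5.
After 0 rounds: (0.0000, 0.0000, 1.0000)
After 1 round: (0.3000, 0.3400, 0.3600)
After 2 rounds: (0.3536, 0.3384, 0.3080)
After 3 rounds: (0.3544, 0.3406, 0.3049)
After 4 rounds: (0.3548, 0.3406, 0.3047)
P(in $3 after 4 rounds) = 0.3548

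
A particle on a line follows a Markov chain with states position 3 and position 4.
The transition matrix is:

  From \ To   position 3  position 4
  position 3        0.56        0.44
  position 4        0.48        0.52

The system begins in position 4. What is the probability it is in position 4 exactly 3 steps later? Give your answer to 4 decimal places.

Propagate the distribution vector 3 steps from position 4.
After 0 steps: (0.0000, 1.0000)
After 1 step: (0.4800, 0.5200)
After 2 steps: (0.5184, 0.4816)
After 3 steps: (0.5215, 0.4785)
P(in position 4 after 3 steps) = 0.4785

0.4785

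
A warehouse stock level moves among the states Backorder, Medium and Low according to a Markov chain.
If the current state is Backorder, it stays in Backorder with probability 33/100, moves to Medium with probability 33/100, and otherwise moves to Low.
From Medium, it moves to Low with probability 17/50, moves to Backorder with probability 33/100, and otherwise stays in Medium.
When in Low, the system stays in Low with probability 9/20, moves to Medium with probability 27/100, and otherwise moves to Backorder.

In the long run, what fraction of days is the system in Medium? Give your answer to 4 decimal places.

0.3071

Let the stationary distribution be π with π = πP and π_1 + π_2 + π_3 = 1.
π_1 = 0.33·π_1 + 0.33·π_2 + 0.28·π_3
π_2 = 0.33·π_1 + 0.33·π_2 + 0.27·π_3
Solving with the normalization constraint gives π = (0.3109, 0.3071, 0.3820).
So the stationary probability of Medium is 0.3071.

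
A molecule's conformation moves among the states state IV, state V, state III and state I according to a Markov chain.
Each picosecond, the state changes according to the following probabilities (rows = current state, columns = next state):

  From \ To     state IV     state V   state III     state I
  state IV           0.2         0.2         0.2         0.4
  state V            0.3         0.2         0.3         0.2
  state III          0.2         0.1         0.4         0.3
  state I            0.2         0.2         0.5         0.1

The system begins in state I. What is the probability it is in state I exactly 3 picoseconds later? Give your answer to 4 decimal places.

Propagate the distribution vector 3 picoseconds from state I.
After 0 picoseconds: (0.0000, 0.0000, 0.0000, 1.0000)
After 1 picosecond: (0.2000, 0.2000, 0.5000, 0.1000)
After 2 picoseconds: (0.2200, 0.1500, 0.3500, 0.2800)
After 3 picoseconds: (0.2150, 0.1650, 0.3690, 0.2510)
P(in state I after 3 picoseconds) = 0.2510

0.2510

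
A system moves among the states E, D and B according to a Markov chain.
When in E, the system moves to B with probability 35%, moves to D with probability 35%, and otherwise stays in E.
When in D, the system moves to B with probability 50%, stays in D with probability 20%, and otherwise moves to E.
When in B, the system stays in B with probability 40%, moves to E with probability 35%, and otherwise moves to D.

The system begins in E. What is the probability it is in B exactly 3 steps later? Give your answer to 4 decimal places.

0.4104

Propagate the distribution vector 3 steps from E.
After 0 steps: (1.0000, 0.0000, 0.0000)
After 1 step: (0.3000, 0.3500, 0.3500)
After 2 steps: (0.3175, 0.2625, 0.4200)
After 3 steps: (0.3210, 0.2686, 0.4104)
P(in B after 3 steps) = 0.4104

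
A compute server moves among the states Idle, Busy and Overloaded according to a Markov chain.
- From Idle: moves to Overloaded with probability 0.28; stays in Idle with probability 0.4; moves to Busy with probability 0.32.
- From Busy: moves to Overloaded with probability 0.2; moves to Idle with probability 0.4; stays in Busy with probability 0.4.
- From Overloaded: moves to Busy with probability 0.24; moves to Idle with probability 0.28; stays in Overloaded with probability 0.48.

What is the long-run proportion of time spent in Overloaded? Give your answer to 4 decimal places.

Let the stationary distribution be π with π = πP and π_1 + π_2 + π_3 = 1.
π_1 = 0.4·π_1 + 0.4·π_2 + 0.28·π_3
π_2 = 0.32·π_1 + 0.4·π_2 + 0.24·π_3
Solving with the normalization constraint gives π = (0.3618, 0.3202, 0.3180).
So the stationary probability of Overloaded is 0.3180.

0.3180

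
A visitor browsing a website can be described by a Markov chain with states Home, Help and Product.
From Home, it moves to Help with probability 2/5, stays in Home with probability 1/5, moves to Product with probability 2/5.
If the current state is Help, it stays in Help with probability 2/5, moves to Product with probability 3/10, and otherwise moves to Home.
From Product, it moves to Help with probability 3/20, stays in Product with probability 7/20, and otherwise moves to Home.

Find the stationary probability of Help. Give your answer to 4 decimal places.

0.3122

Let the stationary distribution be π with π = πP and π_1 + π_2 + π_3 = 1.
π_1 = 0.2·π_1 + 0.3·π_2 + 0.5·π_3
π_2 = 0.4·π_1 + 0.4·π_2 + 0.15·π_3
Solving with the normalization constraint gives π = (0.3366, 0.3122, 0.3512).
So the stationary probability of Help is 0.3122.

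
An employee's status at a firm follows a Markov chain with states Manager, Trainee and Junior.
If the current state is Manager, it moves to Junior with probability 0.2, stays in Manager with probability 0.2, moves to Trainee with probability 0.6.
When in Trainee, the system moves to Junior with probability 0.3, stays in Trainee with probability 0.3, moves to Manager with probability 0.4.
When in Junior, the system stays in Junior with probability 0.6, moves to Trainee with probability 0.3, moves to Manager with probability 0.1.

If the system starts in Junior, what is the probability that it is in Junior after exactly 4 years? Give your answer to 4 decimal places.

Propagate the distribution vector 4 years from Junior.
After 0 years: (0.0000, 0.0000, 1.0000)
After 1 year: (0.1000, 0.3000, 0.6000)
After 2 years: (0.2000, 0.3300, 0.4700)
After 3 years: (0.2190, 0.3600, 0.4210)
After 4 years: (0.2299, 0.3657, 0.4044)
P(in Junior after 4 years) = 0.4044

0.4044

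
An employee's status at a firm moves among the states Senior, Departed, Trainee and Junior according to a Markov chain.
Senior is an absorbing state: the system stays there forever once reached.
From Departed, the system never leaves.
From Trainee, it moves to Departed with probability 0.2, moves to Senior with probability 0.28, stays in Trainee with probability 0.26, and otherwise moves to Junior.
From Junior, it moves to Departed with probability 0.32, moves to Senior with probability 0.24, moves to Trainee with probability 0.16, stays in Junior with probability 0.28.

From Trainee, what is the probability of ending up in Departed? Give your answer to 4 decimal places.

0.4625

Let h(s) be the probability of absorption at Departed starting from transient state s. Then h(Departed) = 1 and h(Senior) = 0. By first-step analysis:
h(Trainee) = 0.28·0 + 0.2·1 + 0.26·h(Trainee) + 0.26·h(Junior)
h(Junior) = 0.24·0 + 0.32·1 + 0.16·h(Trainee) + 0.28·h(Junior)
Solving: h(Trainee) = 0.4625, h(Junior) = 0.5472.
Starting from Trainee, the probability is 0.4625.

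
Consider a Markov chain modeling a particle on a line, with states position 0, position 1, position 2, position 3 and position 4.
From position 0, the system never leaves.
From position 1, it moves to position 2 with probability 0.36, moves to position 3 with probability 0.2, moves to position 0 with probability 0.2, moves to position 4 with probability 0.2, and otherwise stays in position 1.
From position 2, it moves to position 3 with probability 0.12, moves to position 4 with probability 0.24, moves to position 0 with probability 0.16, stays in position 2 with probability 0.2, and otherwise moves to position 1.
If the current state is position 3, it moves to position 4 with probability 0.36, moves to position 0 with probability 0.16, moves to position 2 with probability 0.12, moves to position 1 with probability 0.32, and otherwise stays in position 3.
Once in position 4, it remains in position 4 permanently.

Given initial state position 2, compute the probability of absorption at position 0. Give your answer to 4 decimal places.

Let h(s) be the probability of absorption at position 0 starting from transient state s. Then h(position 0) = 1 and h(position 4) = 0. By first-step analysis:
h(position 1) = 0.2·1 + 0.04·h(position 1) + 0.36·h(position 2) + 0.2·h(position 3) + 0.2·0
h(position 2) = 0.16·1 + 0.28·h(position 1) + 0.2·h(position 2) + 0.12·h(position 3) + 0.24·0
h(position 3) = 0.16·1 + 0.32·h(position 1) + 0.12·h(position 2) + 0.04·h(position 3) + 0.36·0
Solving: h(position 1) = 0.4367, h(position 2) = 0.4073, h(position 3) = 0.3632.
Starting from position 2, the probability is 0.4073.

0.4073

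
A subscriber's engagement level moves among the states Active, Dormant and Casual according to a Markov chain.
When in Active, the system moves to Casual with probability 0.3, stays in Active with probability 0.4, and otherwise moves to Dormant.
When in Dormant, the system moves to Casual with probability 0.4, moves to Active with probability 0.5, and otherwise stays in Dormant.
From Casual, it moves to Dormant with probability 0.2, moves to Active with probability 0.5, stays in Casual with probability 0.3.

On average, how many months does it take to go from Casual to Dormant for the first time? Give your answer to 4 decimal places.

Let t(s) be the expected number of months to first reach Dormant from state s, with t(Dormant) = 0. Conditioning on the first month:
t(Active) = 1 + 0.4·t(Active) + 0.3·t(Casual)
t(Casual) = 1 + 0.5·t(Active) + 0.3·t(Casual)
Solving: t(Active) = 3.7037, t(Casual) = 4.0741.
Expected months from Casual to Dormant: 4.0741.

4.0741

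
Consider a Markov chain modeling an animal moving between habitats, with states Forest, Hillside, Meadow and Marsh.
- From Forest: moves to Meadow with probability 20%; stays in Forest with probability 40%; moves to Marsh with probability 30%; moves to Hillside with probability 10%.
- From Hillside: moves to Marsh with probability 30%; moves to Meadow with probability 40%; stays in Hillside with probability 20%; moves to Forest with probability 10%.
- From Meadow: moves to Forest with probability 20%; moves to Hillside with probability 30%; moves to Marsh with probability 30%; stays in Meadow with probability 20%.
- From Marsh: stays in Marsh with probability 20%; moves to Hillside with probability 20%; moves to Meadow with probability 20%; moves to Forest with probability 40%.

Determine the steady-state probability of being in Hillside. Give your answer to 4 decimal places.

Let the stationary distribution be π with π = πP and π_1 + π_2 + π_3 + π_4 = 1.
π_1 = 0.4·π_1 + 0.1·π_2 + 0.2·π_3 + 0.4·π_4
π_2 = 0.1·π_1 + 0.2·π_2 + 0.3·π_3 + 0.2·π_4
π_3 = 0.2·π_1 + 0.4·π_2 + 0.2·π_3 + 0.2·π_4
Solving with the normalization constraint gives π = (0.2939, 0.1945, 0.2389, 0.2727).
So the stationary probability of Hillside is 0.1945.

0.1945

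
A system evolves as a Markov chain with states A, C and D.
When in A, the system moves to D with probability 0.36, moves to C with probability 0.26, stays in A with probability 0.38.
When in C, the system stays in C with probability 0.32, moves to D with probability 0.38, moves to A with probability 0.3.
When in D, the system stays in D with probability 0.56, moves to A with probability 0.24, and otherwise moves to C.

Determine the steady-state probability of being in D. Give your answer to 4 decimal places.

0.4562

Let the stationary distribution be π with π = πP and π_1 + π_2 + π_3 = 1.
π_1 = 0.38·π_1 + 0.3·π_2 + 0.24·π_3
π_2 = 0.26·π_1 + 0.32·π_2 + 0.2·π_3
Solving with the normalization constraint gives π = (0.2963, 0.2475, 0.4562).
So the stationary probability of D is 0.4562.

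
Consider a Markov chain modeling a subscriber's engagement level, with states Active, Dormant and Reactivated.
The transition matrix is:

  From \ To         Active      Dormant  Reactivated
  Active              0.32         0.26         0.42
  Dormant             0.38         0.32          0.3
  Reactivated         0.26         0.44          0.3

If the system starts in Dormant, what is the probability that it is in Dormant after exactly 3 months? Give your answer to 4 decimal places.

0.3422

Propagate the distribution vector 3 months from Dormant.
After 0 months: (0.0000, 1.0000, 0.0000)
After 1 month: (0.3800, 0.3200, 0.3000)
After 2 months: (0.3212, 0.3332, 0.3456)
After 3 months: (0.3193, 0.3422, 0.3385)
P(in Dormant after 3 months) = 0.3422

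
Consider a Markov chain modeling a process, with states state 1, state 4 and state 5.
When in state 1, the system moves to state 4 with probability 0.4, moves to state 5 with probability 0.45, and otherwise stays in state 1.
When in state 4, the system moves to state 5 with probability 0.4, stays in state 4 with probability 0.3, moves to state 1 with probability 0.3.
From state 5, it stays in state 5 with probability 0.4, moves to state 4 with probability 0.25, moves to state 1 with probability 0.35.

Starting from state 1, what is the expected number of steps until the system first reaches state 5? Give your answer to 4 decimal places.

2.3158

Let t(s) be the expected number of steps to first reach state 5 from state s, with t(state 5) = 0. Conditioning on the first step:
t(state 1) = 1 + 0.15·t(state 1) + 0.4·t(state 4)
t(state 4) = 1 + 0.3·t(state 1) + 0.3·t(state 4)
Solving: t(state 1) = 2.3158, t(state 4) = 2.4211.
Expected steps from state 1 to state 5: 2.3158.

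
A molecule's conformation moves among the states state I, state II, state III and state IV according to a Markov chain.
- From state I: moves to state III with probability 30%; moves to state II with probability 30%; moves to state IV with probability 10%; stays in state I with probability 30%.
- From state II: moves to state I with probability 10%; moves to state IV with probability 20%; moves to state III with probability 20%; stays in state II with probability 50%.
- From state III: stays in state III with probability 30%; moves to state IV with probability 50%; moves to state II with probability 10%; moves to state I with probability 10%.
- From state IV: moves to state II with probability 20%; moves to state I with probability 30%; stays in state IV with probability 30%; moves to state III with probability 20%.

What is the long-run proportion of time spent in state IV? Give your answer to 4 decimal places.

Let the stationary distribution be π with π = πP and π_1 + π_2 + π_3 + π_4 = 1.
π_1 = 0.3·π_1 + 0.1·π_2 + 0.1·π_3 + 0.3·π_4
π_2 = 0.3·π_1 + 0.5·π_2 + 0.1·π_3 + 0.2·π_4
π_3 = 0.3·π_1 + 0.2·π_2 + 0.3·π_3 + 0.2·π_4
Solving with the normalization constraint gives π = (0.1955, 0.2788, 0.2439, 0.2818).
So the stationary probability of state IV is 0.2818.

0.2818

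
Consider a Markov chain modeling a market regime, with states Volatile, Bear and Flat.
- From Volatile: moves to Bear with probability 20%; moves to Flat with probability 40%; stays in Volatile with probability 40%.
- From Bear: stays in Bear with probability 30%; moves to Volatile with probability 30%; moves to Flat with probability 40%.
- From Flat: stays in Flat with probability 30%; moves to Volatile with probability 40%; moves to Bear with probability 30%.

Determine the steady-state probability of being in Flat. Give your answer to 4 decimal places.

Let the stationary distribution be π with π = πP and π_1 + π_2 + π_3 = 1.
π_1 = 0.4·π_1 + 0.3·π_2 + 0.4·π_3
π_2 = 0.2·π_1 + 0.3·π_2 + 0.3·π_3
Solving with the normalization constraint gives π = (0.3737, 0.2626, 0.3636).
So the stationary probability of Flat is 0.3636.

0.3636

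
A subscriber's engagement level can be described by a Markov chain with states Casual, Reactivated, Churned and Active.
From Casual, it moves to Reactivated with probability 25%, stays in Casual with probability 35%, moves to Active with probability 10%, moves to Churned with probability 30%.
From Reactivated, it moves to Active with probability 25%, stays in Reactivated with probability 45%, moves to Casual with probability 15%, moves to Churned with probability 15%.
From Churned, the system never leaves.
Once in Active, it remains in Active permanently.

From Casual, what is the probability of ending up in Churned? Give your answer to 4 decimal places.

Let h(s) be the probability of absorption at Churned starting from transient state s. Then h(Churned) = 1 and h(Active) = 0. By first-step analysis:
h(Casual) = 0.35·h(Casual) + 0.25·h(Reactivated) + 0.3·1 + 0.1·0
h(Reactivated) = 0.15·h(Casual) + 0.45·h(Reactivated) + 0.15·1 + 0.25·0
Solving: h(Casual) = 0.6328, h(Reactivated) = 0.4453.
Starting from Casual, the probability is 0.6328.

0.6328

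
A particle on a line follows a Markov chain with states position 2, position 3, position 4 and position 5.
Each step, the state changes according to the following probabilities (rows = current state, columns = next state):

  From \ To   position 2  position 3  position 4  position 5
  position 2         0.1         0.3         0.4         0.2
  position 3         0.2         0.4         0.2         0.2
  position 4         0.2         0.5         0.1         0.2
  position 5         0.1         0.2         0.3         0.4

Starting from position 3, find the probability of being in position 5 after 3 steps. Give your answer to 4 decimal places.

Propagate the distribution vector 3 steps from position 3.
After 0 steps: (0.0000, 1.0000, 0.0000, 0.0000)
After 1 step: (0.2000, 0.4000, 0.2000, 0.2000)
After 2 steps: (0.1600, 0.3600, 0.2400, 0.2400)
After 3 steps: (0.1600, 0.3600, 0.2320, 0.2480)
P(in position 5 after 3 steps) = 0.2480

0.2480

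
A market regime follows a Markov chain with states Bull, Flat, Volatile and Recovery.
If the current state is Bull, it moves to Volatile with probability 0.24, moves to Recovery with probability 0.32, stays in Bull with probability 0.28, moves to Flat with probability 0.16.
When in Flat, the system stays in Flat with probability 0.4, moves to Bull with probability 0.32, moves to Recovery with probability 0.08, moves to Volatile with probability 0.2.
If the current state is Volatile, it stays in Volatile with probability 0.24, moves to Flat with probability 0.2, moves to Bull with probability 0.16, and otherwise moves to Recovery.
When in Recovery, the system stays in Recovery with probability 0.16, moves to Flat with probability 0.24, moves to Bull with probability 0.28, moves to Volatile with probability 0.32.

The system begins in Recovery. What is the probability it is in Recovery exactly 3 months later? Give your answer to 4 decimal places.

Propagate the distribution vector 3 months from Recovery.
After 0 months: (0.0000, 0.0000, 0.0000, 1.0000)
After 1 month: (0.2800, 0.2400, 0.3200, 0.1600)
After 2 months: (0.2512, 0.2432, 0.2432, 0.2624)
After 3 months: (0.2605, 0.2491, 0.2513, 0.2391)
P(in Recovery after 3 months) = 0.2391

0.2391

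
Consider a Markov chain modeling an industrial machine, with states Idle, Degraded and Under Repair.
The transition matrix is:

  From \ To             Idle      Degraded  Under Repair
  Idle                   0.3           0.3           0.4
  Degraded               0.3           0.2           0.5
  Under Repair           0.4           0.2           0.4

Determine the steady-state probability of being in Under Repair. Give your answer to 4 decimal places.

Let the stationary distribution be π with π = πP and π_1 + π_2 + π_3 = 1.
π_1 = 0.3·π_1 + 0.3·π_2 + 0.4·π_3
π_2 = 0.3·π_1 + 0.2·π_2 + 0.2·π_3
Solving with the normalization constraint gives π = (0.3423, 0.2342, 0.4234).
So the stationary probability of Under Repair is 0.4234.

0.4234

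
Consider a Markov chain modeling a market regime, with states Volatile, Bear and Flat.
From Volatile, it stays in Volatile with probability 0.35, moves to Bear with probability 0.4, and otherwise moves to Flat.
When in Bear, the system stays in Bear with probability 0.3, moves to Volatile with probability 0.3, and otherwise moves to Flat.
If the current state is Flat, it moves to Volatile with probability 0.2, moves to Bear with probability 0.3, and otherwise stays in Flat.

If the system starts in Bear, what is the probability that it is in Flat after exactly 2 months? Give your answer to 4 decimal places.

Sum over the intermediate state after 1 month:
P = P(Bear→Volatile)·P(Volatile→Flat) + P(Bear→Bear)·P(Bear→Flat) + P(Bear→Flat)·P(Flat→Flat)
  = 0.3×0.25 + 0.3×0.4 + 0.4×0.5
  = 0.0750 + 0.1200 + 0.2000 = 0.3950

0.3950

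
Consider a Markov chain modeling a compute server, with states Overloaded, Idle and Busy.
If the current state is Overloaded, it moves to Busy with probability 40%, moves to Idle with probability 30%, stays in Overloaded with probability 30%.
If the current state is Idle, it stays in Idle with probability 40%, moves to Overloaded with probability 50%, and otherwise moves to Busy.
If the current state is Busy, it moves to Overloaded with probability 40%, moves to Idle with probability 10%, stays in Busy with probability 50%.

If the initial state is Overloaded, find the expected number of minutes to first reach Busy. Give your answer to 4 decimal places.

Let t(s) be the expected number of minutes to first reach Busy from state s, with t(Busy) = 0. Conditioning on the first minute:
t(Overloaded) = 1 + 0.3·t(Overloaded) + 0.3·t(Idle)
t(Idle) = 1 + 0.5·t(Overloaded) + 0.4·t(Idle)
Solving: t(Overloaded) = 3.3333, t(Idle) = 4.4444.
Expected minutes from Overloaded to Busy: 3.3333.

3.3333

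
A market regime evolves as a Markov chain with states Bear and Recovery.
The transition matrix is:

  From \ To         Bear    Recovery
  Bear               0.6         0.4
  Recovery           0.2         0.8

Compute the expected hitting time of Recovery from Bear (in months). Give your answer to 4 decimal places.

Let t(s) be the expected number of months to first reach Recovery from state s, with t(Recovery) = 0. Conditioning on the first month:
t(Bear) = 1 + 0.6·t(Bear)
Solving: t(Bear) = 2.5000.
Expected months from Bear to Recovery: 2.5000.

2.5000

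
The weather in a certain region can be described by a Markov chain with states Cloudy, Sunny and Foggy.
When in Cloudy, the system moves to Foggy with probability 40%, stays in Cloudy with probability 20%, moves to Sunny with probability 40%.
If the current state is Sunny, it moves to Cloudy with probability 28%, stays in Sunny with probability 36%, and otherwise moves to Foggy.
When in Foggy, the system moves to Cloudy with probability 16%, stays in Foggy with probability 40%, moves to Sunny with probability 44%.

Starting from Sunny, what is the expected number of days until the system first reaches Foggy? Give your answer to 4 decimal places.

Let t(s) be the expected number of days to first reach Foggy from state s, with t(Foggy) = 0. Conditioning on the first day:
t(Cloudy) = 1 + 0.2·t(Cloudy) + 0.4·t(Sunny)
t(Sunny) = 1 + 0.28·t(Cloudy) + 0.36·t(Sunny)
Solving: t(Cloudy) = 2.6000, t(Sunny) = 2.7000.
Expected days from Sunny to Foggy: 2.7000.

2.7000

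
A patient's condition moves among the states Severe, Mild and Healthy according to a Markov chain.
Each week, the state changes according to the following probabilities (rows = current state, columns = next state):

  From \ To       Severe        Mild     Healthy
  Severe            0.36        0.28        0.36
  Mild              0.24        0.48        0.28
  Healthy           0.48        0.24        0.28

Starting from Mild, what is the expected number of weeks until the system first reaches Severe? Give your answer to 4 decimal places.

Let t(s) be the expected number of weeks to first reach Severe from state s, with t(Severe) = 0. Conditioning on the first week:
t(Mild) = 1 + 0.48·t(Mild) + 0.28·t(Healthy)
t(Healthy) = 1 + 0.24·t(Mild) + 0.28·t(Healthy)
Solving: t(Mild) = 3.2552, t(Healthy) = 2.4740.
Expected weeks from Mild to Severe: 3.2552.

3.2552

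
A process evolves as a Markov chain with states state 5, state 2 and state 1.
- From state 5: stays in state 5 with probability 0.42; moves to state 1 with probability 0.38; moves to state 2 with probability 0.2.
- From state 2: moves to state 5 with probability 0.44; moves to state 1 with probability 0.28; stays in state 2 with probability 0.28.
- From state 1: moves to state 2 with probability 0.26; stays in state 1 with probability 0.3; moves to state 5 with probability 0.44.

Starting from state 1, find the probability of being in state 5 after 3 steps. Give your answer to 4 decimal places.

Propagate the distribution vector 3 steps from state 1.
After 0 steps: (0.0000, 0.0000, 1.0000)
After 1 step: (0.4400, 0.2600, 0.3000)
After 2 steps: (0.4312, 0.2388, 0.3300)
After 3 steps: (0.4314, 0.2389, 0.3297)
P(in state 5 after 3 steps) = 0.4314

0.4314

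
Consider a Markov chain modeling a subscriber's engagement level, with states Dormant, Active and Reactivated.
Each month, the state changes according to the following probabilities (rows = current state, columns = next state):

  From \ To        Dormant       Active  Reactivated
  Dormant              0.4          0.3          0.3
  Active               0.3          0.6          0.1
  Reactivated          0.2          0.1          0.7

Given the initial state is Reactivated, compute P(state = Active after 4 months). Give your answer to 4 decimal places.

0.2763

Propagate the distribution vector 4 months from Reactivated.
After 0 months: (0.0000, 0.0000, 1.0000)
After 1 month: (0.2000, 0.1000, 0.7000)
After 2 months: (0.2500, 0.1900, 0.5600)
After 3 months: (0.2690, 0.2450, 0.4860)
After 4 months: (0.2783, 0.2763, 0.4454)
P(in Active after 4 months) = 0.2763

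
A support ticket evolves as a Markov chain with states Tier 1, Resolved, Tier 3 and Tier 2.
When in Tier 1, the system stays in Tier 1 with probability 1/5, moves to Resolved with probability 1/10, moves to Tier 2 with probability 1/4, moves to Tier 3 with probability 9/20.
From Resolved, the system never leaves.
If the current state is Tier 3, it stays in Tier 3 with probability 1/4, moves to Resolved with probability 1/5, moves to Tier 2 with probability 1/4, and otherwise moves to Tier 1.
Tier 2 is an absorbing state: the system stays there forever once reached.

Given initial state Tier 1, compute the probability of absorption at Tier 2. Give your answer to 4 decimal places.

0.6452

Let h(s) be the probability of absorption at Tier 2 starting from transient state s. Then h(Tier 2) = 1 and h(Resolved) = 0. By first-step analysis:
h(Tier 1) = 0.2·h(Tier 1) + 0.1·0 + 0.45·h(Tier 3) + 0.25·1
h(Tier 3) = 0.3·h(Tier 1) + 0.2·0 + 0.25·h(Tier 3) + 0.25·1
Solving: h(Tier 1) = 0.6452, h(Tier 3) = 0.5914.
Starting from Tier 1, the probability is 0.6452.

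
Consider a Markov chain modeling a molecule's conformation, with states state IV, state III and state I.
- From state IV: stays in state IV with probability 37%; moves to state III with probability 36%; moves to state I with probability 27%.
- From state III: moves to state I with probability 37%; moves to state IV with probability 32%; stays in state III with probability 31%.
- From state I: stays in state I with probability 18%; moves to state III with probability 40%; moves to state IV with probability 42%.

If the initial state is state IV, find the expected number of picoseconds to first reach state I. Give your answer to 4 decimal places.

Let t(s) be the expected number of picoseconds to first reach state I from state s, with t(state I) = 0. Conditioning on the first picosecond:
t(state IV) = 1 + 0.37·t(state IV) + 0.36·t(state III)
t(state III) = 1 + 0.32·t(state IV) + 0.31·t(state III)
Solving: t(state IV) = 3.2864, t(state III) = 2.9734.
Expected picoseconds from state IV to state I: 3.2864.

3.2864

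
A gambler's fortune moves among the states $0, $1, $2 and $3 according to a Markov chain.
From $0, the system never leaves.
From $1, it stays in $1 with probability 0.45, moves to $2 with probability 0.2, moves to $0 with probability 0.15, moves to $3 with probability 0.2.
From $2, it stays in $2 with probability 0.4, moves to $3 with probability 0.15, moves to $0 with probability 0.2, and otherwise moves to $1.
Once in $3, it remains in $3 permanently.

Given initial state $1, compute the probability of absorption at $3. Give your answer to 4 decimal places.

Let h(s) be the probability of absorption at $3 starting from transient state s. Then h($3) = 1 and h($0) = 0. By first-step analysis:
h($1) = 0.15·0 + 0.45·h($1) + 0.2·h($2) + 0.2·1
h($2) = 0.2·0 + 0.25·h($1) + 0.4·h($2) + 0.15·1
Solving: h($1) = 0.5357, h($2) = 0.4732.
Starting from $1, the probability is 0.5357.

0.5357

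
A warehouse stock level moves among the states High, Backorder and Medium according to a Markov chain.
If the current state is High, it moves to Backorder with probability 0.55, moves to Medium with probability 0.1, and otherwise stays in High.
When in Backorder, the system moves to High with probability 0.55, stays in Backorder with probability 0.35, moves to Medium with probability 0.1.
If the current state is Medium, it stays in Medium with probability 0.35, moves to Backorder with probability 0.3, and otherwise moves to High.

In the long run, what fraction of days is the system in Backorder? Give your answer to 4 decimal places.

Let the stationary distribution be π with π = πP and π_1 + π_2 + π_3 = 1.
π_1 = 0.35·π_1 + 0.55·π_2 + 0.35·π_3
π_2 = 0.55·π_1 + 0.35·π_2 + 0.3·π_3
Solving with the normalization constraint gives π = (0.4361, 0.4306, 0.1333).
So the stationary probability of Backorder is 0.4306.

0.4306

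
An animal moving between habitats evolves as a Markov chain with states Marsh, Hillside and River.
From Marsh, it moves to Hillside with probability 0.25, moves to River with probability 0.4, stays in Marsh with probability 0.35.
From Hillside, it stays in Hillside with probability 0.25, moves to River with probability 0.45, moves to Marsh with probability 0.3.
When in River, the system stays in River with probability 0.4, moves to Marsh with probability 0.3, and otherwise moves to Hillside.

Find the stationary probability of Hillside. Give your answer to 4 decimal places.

0.2707

Let the stationary distribution be π with π = πP and π_1 + π_2 + π_3 = 1.
π_1 = 0.35·π_1 + 0.3·π_2 + 0.3·π_3
π_2 = 0.25·π_1 + 0.25·π_2 + 0.3·π_3
Solving with the normalization constraint gives π = (0.3158, 0.2707, 0.4135).
So the stationary probability of Hillside is 0.2707.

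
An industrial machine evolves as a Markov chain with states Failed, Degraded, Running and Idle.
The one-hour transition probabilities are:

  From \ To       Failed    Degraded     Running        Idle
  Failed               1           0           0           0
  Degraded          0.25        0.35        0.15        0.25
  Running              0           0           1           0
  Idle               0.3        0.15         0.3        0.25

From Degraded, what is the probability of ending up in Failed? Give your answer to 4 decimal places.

0.5833

Let h(s) be the probability of absorption at Failed starting from transient state s. Then h(Failed) = 1 and h(Running) = 0. By first-step analysis:
h(Degraded) = 0.25·1 + 0.35·h(Degraded) + 0.15·0 + 0.25·h(Idle)
h(Idle) = 0.3·1 + 0.15·h(Degraded) + 0.3·0 + 0.25·h(Idle)
Solving: h(Degraded) = 0.5833, h(Idle) = 0.5167.
Starting from Degraded, the probability is 0.5833.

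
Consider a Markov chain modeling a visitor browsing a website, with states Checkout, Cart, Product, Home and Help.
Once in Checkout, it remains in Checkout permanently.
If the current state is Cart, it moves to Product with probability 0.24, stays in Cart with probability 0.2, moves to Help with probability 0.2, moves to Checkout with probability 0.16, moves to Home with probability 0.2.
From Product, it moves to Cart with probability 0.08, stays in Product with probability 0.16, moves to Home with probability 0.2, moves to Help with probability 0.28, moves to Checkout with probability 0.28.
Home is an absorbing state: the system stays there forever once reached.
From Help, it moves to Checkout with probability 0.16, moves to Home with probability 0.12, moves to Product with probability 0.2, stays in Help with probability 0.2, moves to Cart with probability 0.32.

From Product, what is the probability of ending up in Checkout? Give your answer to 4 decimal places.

0.5621

Let h(s) be the probability of absorption at Checkout starting from transient state s. Then h(Checkout) = 1 and h(Home) = 0. By first-step analysis:
h(Cart) = 0.16·1 + 0.2·h(Cart) + 0.24·h(Product) + 0.2·0 + 0.2·h(Help)
h(Product) = 0.28·1 + 0.08·h(Cart) + 0.16·h(Product) + 0.2·0 + 0.28·h(Help)
h(Help) = 0.16·1 + 0.32·h(Cart) + 0.2·h(Product) + 0.12·0 + 0.2·h(Help)
Solving: h(Cart) = 0.5042, h(Product) = 0.5621, h(Help) = 0.5422.
Starting from Product, the probability is 0.5621.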